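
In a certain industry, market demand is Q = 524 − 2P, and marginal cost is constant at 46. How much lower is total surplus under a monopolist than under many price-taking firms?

Inverting demand: P = 262 − 0.5Q.
Competitive firms price at marginal cost: P = 46, giving Q = 432.
CS = ½·(262 − 46)·432 = 46656; PS = (46 − 46)·432 = 0; TS = 46656.
A monopolist chooses Q where MR = MC. MR = 262 − Q; setting this equal to 46 gives Q = 216 and P = 154.
CS = ½·(262 − 154)·216 = 11664; PS = (154 − 46)·216 = 23328; TS = 34992.
Change in total surplus: 34992 − 46656 = −11664.

Total surplus falls by 11664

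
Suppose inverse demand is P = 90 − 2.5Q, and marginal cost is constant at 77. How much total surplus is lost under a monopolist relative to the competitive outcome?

DWL = 8.45

Perfect competition: P = MC = 77, so 90 − 2.5Q = 77 and Q = 5.2.
The monopolist equates marginal revenue to marginal cost: 90 − 5Q = 77, so Q = 2.6. From demand, P = 83.5.
DWL is the triangle between Q = 2.6 and Q = 5.2: ½·(5.2 − 2.6)·(83.5 − 77) = 8.45.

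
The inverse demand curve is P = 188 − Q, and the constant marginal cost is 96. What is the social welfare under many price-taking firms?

Competitive firms price at marginal cost: P = 96, giving Q = 92.
CS = ½·(188 − 96)·92 = 4232; PS = (96 − 96)·92 = 0; TS = 4232.

TS = 4232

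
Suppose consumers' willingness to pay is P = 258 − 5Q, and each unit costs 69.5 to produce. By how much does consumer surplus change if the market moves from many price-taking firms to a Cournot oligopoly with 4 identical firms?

Perfect competition: P = MC = 69.5, so 258 − 5Q = 69.5 and Q = 37.7.
CS = ½·(258 − 69.5)·37.7 = 3553.225.
In a 4-firm Cournot equilibrium, symmetry and the first-order condition give q = (258 − 69.5)/(25) = 7.54. So Q = 30.16 and P = 107.2.
CS = ½·(258 − 107.2)·30.16 = 2274.064.
Change in consumer surplus: 2274.064 − 3553.225 = −1279.161.

Consumer surplus falls by 1279.161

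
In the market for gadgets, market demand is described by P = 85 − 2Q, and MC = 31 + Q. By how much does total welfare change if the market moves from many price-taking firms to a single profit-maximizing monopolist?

TS falls by 77.76

Competitive equilibrium sets price equal to marginal cost: 85 − 2Q = 31 + Q, so Q = 18 and P = 49.
CS = ½·(85 − 49)·18 = 324; PS = (49·18 − 31·18 − ½·1·18²) = 162; TS = 486.
The monopolist equates marginal revenue to marginal cost: 85 − 4Q = 31 + Q, so Q = 10.8. From demand, P = 63.4.
CS = ½·(85 − 63.4)·10.8 = 116.64; PS = (63.4·10.8 − 31·10.8 − ½·1·10.8²) = 291.6; TS = 408.24.
Change in total welfare: 408.24 − 486 = −77.76.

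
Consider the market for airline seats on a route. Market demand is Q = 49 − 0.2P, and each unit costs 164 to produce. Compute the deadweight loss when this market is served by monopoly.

DWL = 164.025

Inverting demand: P = 245 − 5Q.
Competitive firms price at marginal cost: P = 164, giving Q = 16.2.
Monopoly sets MR = MC: 245 − 10Q = 164 ⇒ Q = 8.1, P = 245 − 5·8.1 = 204.5.
DWL is the triangle between Q = 8.1 and Q = 16.2: ½·(16.2 − 8.1)·(204.5 − 164) = 164.025.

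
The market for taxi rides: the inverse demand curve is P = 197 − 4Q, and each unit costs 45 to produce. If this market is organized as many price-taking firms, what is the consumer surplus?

CS = 2888

Perfect competition: P = MC = 45, so 197 − 4Q = 45 and Q = 38.
CS = ½·(197 − 45)·38 = 2888.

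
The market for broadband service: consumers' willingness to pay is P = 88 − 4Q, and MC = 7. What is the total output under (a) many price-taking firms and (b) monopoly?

Under competition P = MC = 7, so Q = (88 − 7)/4 = 20.25.
The monopolist equates marginal revenue to marginal cost: 88 − 8Q = 7, so Q = 10.125. From demand, P = 47.5.

Competition: Q = 20.25; Monopoly: Q = 10.125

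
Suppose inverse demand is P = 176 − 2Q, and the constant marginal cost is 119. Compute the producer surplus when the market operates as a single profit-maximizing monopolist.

PS = 406.125

Monopoly sets MR = MC: 176 − 4Q = 119 ⇒ Q = 14.25, P = 176 − 2·14.25 = 147.5.
PS = (147.5 − 119)·14.25 = 406.125.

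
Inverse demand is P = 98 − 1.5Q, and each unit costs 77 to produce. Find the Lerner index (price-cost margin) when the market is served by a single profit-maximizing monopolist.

Lerner index = 0.12

Monopoly sets MR = MC: 98 − 3Q = 77 ⇒ Q = 7, P = 98 − 1.5·7 = 87.5.
Lerner index = (P − MC)/P = (87.5 − 77)/87.5 = 0.12.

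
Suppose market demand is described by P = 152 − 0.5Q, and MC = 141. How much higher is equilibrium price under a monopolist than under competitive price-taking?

Competitive firms price at marginal cost: P = 141, giving Q = 22.
A monopolist chooses Q where MR = MC. MR = 152 − Q; setting this equal to 141 gives Q = 11 and P = 146.5.
Change in equilibrium price: 146.5 − 141 = 5.5.

Equilibrium price rises by 5.5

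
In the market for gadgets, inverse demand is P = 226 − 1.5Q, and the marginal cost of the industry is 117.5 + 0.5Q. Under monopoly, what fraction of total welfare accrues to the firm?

PS/TS = 0.7

The monopolist equates marginal revenue to marginal cost: 226 − 3Q = 117.5 + 0.5Q, so Q = 31. From demand, P = 179.5.
CS = ½·(226 − 179.5)·31 = 720.75.
PS = P·Q − VC(Q) = 179.5·31 − (117.5·31 + ½·0.5·31²) = 1681.75.
Share captured = PS/TS = 1681.75/2402.5 = 0.7.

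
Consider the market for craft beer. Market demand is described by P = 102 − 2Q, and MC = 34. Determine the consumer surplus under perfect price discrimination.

CS = 0

A perfectly discriminating monopolist sells every unit with P(Q) ≥ MC(Q), so output equals the competitive quantity Q = 34. Each buyer pays their reservation price, so CS = 0 and the firm captures all surplus.
CS = 0.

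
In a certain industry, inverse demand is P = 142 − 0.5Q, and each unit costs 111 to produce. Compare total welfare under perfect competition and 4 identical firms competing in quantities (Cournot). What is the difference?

TS falls by 38.44

Perfect competition: P = MC = 111, so 142 − 0.5Q = 111 and Q = 62.
CS = ½·(142 − 111)·62 = 961; PS = (111 − 111)·62 = 0; TS = 961.
Cournot with 4 identical firms: the symmetric best-response condition is 142 − 2.5q = 111. Each firm produces q = 12.4, total output Q = 49.6, price P = 117.2.
CS = ½·(142 − 117.2)·49.6 = 615.04; PS = (117.2 − 111)·49.6 = 307.52; TS = 922.56.
Change in total welfare: 922.56 − 961 = −38.44.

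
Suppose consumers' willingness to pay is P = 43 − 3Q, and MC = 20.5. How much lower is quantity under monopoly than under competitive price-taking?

Competitive firms price at marginal cost: P = 20.5, giving Q = 7.5.
Monopoly sets MR = MC: 43 − 6Q = 20.5 ⇒ Q = 3.75, P = 43 − 3·3.75 = 31.75.
Change in quantity: 3.75 − 7.5 = −3.75.

Quantity falls by 3.75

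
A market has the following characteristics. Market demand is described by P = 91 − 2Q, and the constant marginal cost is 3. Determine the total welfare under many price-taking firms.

Perfect competition: P = MC = 3, so 91 − 2Q = 3 and Q = 44.
CS = ½·(91 − 3)·44 = 1936; PS = (3 − 3)·44 = 0; TS = 1936.

TS = 1936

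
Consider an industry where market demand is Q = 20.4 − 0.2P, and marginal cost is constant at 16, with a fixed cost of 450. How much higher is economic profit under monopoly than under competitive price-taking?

Inverting demand: P = 102 − 5Q.
Perfect competition: P = MC = 16, so 102 − 5Q = 16 and Q = 17.2.
Profit = (16 − 16)·17.2 − 450 = −450.
A monopolist chooses Q where MR = MC. MR = 102 − 10Q; setting this equal to 16 gives Q = 8.6 and P = 59.
Profit = (59 − 16)·8.6 − 450 = −80.2.
Change in economic profit: −80.2 − −450 = 369.8.

π rises by 369.8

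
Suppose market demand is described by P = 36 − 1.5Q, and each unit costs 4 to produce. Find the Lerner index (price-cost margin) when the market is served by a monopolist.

The monopolist equates marginal revenue to marginal cost: 36 − 3Q = 4, so Q = 32/3. From demand, P = 20.
Lerner index = (P − MC)/P = (20 − 4)/20 = 0.8.

Lerner index = 0.8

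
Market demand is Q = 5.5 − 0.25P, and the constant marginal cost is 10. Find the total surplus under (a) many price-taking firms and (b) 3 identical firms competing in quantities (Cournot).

Inverting demand: P = 22 − 4Q.
Perfect competition: P = MC = 10, so 22 − 4Q = 10 and Q = 3.
CS = ½·(22 − 10)·3 = 18; PS = (10 − 10)·3 = 0; TS = 18.
With 3 symmetric Cournot firms, each firm's FOC gives 22 − 16q = 10, so q = 0.75, Q = 3·0.75 = 2.25, and P = 13.
CS = ½·(22 − 13)·2.25 = 10.125; PS = (13 − 10)·2.25 = 6.75; TS = 16.875.

Competition: TS = 18; Cournot: TS = 16.875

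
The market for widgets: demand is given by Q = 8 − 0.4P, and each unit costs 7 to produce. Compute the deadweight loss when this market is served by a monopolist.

DWL = 8.45

Inverting demand: P = 20 − 2.5Q.
Competitive firms price at marginal cost: P = 7, giving Q = 5.2.
A monopolist chooses Q where MR = MC. MR = 20 − 5Q; setting this equal to 7 gives Q = 2.6 and P = 13.5.
DWL is the triangle between Q = 2.6 and Q = 5.2: ½·(5.2 − 2.6)·(13.5 − 7) = 8.45.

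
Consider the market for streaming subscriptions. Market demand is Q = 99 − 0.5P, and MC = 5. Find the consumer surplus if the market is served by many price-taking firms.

CS = 9312.25

Inverting demand: P = 198 − 2Q.
Competitive firms price at marginal cost: P = 5, giving Q = 96.5.
CS = ½·(198 − 5)·96.5 = 9312.25.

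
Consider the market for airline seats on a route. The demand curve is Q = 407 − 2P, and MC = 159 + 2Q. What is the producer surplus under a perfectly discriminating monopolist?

Inverting demand: P = 203.5 − 0.5Q.
With perfect price discrimination, output is the efficient level Q = 17.8 (where demand meets MC), but every buyer pays their willingness to pay: CS = 0 and PS = total surplus.
PS = ½·(203.5 − 159)·17.8 = 396.05.

PS = 396.05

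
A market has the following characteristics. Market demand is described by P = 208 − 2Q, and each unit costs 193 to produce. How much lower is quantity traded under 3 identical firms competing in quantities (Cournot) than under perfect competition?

Competitive firms price at marginal cost: P = 193, giving Q = 7.5.
Cournot with 3 identical firms: the symmetric best-response condition is 208 − 8q = 193. Each firm produces q = 1.875, total output Q = 5.625, price P = 196.75.
Change in quantity traded: 5.625 − 7.5 = −1.875.

Quantity traded falls by 1.875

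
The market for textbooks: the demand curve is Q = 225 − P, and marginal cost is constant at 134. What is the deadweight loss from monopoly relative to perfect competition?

DWL = 1035.125

Inverting demand: P = 225 − Q.
Perfect competition: P = MC = 134, so 225 − Q = 134 and Q = 91.
The monopolist equates marginal revenue to marginal cost: 225 − 2Q = 134, so Q = 45.5. From demand, P = 179.5.
DWL is the triangle between Q = 45.5 and Q = 91: ½·(91 − 45.5)·(179.5 − 134) = 1035.125.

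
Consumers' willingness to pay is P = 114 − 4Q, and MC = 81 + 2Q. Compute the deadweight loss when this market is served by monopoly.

DWL = 14.52

Under competition P = MC: 114 − 4Q = 81 + 2Q ⇒ Q = 5.5, P = 92.
The monopolist equates marginal revenue to marginal cost: 114 − 8Q = 81 + 2Q, so Q = 3.3. From demand, P = 100.8.
CS = ½·(114 − 92)·5.5 = 60.5; PS = (92·5.5 − 81·5.5 − ½·2·5.5²) = 30.25; TS = 90.75.
CS = ½·(114 − 100.8)·3.3 = 21.78; PS = (100.8·3.3 − 81·3.3 − ½·2·3.3²) = 54.45; TS = 76.23.
DWL = 90.75 − 76.23 = 14.52.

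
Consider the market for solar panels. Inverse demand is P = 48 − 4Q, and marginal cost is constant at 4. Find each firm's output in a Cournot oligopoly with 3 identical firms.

Cournot with 3 identical firms: the symmetric best-response condition is 48 − 16q = 4. Each firm produces q = 2.75, total output Q = 8.25, price P = 15.

q_i = 2.75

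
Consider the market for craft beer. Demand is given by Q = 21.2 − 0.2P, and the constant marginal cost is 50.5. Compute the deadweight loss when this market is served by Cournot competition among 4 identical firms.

Inverting demand: P = 106 − 5Q.
Competitive firms price at marginal cost: P = 50.5, giving Q = 11.1.
In a 4-firm Cournot equilibrium, symmetry and the first-order condition give q = (106 − 50.5)/(25) = 2.22. So Q = 8.88 and P = 61.6.
DWL is the triangle between Q = 8.88 and Q = 11.1: ½·(11.1 − 8.88)·(61.6 − 50.5) = 12.321.

DWL = 12.321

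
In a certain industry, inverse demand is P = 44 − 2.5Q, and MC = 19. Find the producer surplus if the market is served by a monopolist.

The monopolist equates marginal revenue to marginal cost: 44 − 5Q = 19, so Q = 5. From demand, P = 31.5.
PS = (31.5 − 19)·5 = 62.5.

PS = 62.5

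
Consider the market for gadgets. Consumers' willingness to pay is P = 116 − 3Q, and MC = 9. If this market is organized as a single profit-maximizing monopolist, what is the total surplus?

TS = 1431.125

A monopolist chooses Q where MR = MC. MR = 116 − 6Q; setting this equal to 9 gives Q = 107/6 and P = 62.5.
CS = ½·(116 − 62.5)·107/6 = 11449/24; PS = (62.5 − 9)·107/6 = 11449/12; TS = 1431.125.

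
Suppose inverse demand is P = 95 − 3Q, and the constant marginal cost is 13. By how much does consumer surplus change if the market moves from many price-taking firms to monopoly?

CS falls by 840.5

Perfect competition: P = MC = 13, so 95 − 3Q = 13 and Q = 82/3.
CS = ½·(95 − 13)·82/3 = 3362/3.
Monopoly sets MR = MC: 95 − 6Q = 13 ⇒ Q = 41/3, P = 95 − 3·41/3 = 54.
CS = ½·(95 − 54)·41/3 = 1681/6.
Change in consumer surplus: 1681/6 − 3362/3 = −840.5.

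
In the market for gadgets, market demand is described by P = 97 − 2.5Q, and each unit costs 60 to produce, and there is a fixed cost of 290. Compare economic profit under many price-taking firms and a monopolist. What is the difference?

π rises by 136.9

Perfect competition: P = MC = 60, so 97 − 2.5Q = 60 and Q = 14.8.
Profit = (60 − 60)·14.8 − 290 = −290.
The monopolist equates marginal revenue to marginal cost: 97 − 5Q = 60, so Q = 7.4. From demand, P = 78.5.
Profit = (78.5 − 60)·7.4 − 290 = −153.1.
Change in economic profit: −153.1 − −290 = 136.9.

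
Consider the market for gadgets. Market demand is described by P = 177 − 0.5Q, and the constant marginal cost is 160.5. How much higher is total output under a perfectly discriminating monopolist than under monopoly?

The monopolist equates marginal revenue to marginal cost: 177 − Q = 160.5, so Q = 16.5. From demand, P = 168.75.
With perfect price discrimination, output is the efficient level Q = 33 (where demand meets MC), but every buyer pays their willingness to pay: CS = 0 and PS = total surplus.
Change in total output: 33 − 16.5 = 16.5.

Total output rises by 16.5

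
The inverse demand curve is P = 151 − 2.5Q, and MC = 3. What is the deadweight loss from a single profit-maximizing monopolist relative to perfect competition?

Under competition P = MC = 3, so Q = (151 − 3)/2.5 = 59.2.
A monopolist chooses Q where MR = MC. MR = 151 − 5Q; setting this equal to 3 gives Q = 29.6 and P = 77.
DWL is the triangle between Q = 29.6 and Q = 59.2: ½·(59.2 − 29.6)·(77 − 3) = 1095.2.

DWL = 1095.2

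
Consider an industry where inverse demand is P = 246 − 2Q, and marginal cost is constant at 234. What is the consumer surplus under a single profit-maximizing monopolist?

Monopoly sets MR = MC: 246 − 4Q = 234 ⇒ Q = 3, P = 246 − 2·3 = 240.
CS = ½·(246 − 240)·3 = 9.

CS = 9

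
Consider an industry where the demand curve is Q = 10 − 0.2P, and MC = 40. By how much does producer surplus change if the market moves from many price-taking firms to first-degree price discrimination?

Inverting demand: P = 50 − 5Q.
Perfect competition: P = MC = 40, so 50 − 5Q = 40 and Q = 2.
PS = (40 − 40)·2 = 0.
Under first-degree price discrimination the firm charges each unit its demand price and produces up to where P = MC, i.e. Q = 2. Consumer surplus is zero; producer surplus equals total surplus.
PS = ½·(50 − 40)·2 = 10.
Change in producer surplus: 10 − 0 = 10.

PS rises by 10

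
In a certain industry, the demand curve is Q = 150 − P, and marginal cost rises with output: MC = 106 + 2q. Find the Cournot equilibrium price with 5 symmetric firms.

P = 122.5

Inverting demand: P = 150 − Q.
With 5 symmetric Cournot firms, each firm's FOC gives 150 − 6q = 106 + 2q, so q = 5.5, Q = 5·5.5 = 27.5, and P = 122.5.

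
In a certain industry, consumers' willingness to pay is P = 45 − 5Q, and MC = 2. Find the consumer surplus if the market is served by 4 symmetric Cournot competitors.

Cournot with 4 identical firms: the symmetric best-response condition is 45 − 25q = 2. Each firm produces q = 1.72, total output Q = 6.88, price P = 10.6.
CS = ½·(45 − 10.6)·6.88 = 118.336.

CS = 118.336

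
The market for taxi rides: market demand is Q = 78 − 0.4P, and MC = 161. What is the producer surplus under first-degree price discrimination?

Inverting demand: P = 195 − 2.5Q.
Under first-degree price discrimination the firm charges each unit its demand price and produces up to where P = MC, i.e. Q = 13.6. Consumer surplus is zero; producer surplus equals total surplus.
PS = ½·(195 − 161)·13.6 = 231.2.

PS = 231.2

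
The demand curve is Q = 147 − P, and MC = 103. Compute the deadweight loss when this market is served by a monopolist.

Inverting demand: P = 147 − Q.
Competitive firms price at marginal cost: P = 103, giving Q = 44.
Monopoly sets MR = MC: 147 − 2Q = 103 ⇒ Q = 22, P = 147 − 22 = 125.
DWL is the triangle between Q = 22 and Q = 44: ½·(44 − 22)·(125 − 103) = 242.

DWL = 242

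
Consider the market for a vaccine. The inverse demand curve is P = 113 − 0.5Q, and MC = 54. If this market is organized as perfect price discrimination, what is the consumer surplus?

Under first-degree price discrimination the firm charges each unit its demand price and produces up to where P = MC, i.e. Q = 118. Consumer surplus is zero; producer surplus equals total surplus.
CS = 0.

CS = 0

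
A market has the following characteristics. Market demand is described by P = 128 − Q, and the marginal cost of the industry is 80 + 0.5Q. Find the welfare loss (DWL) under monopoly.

Under competition P = MC: 128 − Q = 80 + 0.5Q ⇒ Q = 32, P = 96.
The monopolist equates marginal revenue to marginal cost: 128 − 2Q = 80 + 0.5Q, so Q = 19.2. From demand, P = 108.8.
CS = ½·(128 − 96)·32 = 512; PS = (96·32 − 80·32 − ½·0.5·32²) = 256; TS = 768.
CS = ½·(128 − 108.8)·19.2 = 184.32; PS = (108.8·19.2 − 80·19.2 − ½·0.5·19.2²) = 460.8; TS = 645.12.
DWL = 768 − 645.12 = 122.88.

DWL = 122.88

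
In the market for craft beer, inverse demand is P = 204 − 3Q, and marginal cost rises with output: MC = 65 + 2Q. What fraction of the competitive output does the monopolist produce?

The monopolist equates marginal revenue to marginal cost: 204 − 6Q = 65 + 2Q, so Q = 17.375. From demand, P = 151.875.
Competitive equilibrium sets price equal to marginal cost: 204 − 3Q = 65 + 2Q, so Q = 27.8 and P = 120.6.
Ratio Q_m/Q_c = 17.375/27.8 = 0.625.

Q_m/Q_c = 0.625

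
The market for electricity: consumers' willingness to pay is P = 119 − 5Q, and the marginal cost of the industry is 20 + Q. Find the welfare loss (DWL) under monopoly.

DWL = 168.75

Competitive equilibrium sets price equal to marginal cost: 119 − 5Q = 20 + Q, so Q = 16.5 and P = 36.5.
A monopolist chooses Q where MR = MC. MR = 119 − 10Q; setting this equal to 20 + Q gives Q = 9 and P = 74.
CS = ½·(119 − 36.5)·16.5 = 680.625; PS = (36.5·16.5 − 20·16.5 − ½·1·16.5²) = 136.125; TS = 816.75.
CS = ½·(119 − 74)·9 = 202.5; PS = (74·9 − 20·9 − ½·1·9²) = 445.5; TS = 648.
DWL = 816.75 − 648 = 168.75.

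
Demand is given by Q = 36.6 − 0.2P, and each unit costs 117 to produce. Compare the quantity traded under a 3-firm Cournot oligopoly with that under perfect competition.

Cournot: Q = 9.9; Competition: Q = 13.2

Inverting demand: P = 183 − 5Q.
Cournot with 3 identical firms: the symmetric best-response condition is 183 − 20q = 117. Each firm produces q = 3.3, total output Q = 9.9, price P = 133.5.
Perfect competition: P = MC = 117, so 183 − 5Q = 117 and Q = 13.2.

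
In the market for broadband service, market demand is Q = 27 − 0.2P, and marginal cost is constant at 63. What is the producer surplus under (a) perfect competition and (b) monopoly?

Competition: PS = 0; Monopoly: PS = 259.2

Inverting demand: P = 135 − 5Q.
Under competition P = MC = 63, so Q = (135 − 63)/5 = 14.4.
PS = (63 − 63)·14.4 = 0.
A monopolist chooses Q where MR = MC. MR = 135 − 10Q; setting this equal to 63 gives Q = 7.2 and P = 99.
PS = (99 − 63)·7.2 = 259.2.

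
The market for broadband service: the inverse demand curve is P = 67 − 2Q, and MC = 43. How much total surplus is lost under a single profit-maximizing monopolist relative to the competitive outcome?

Competitive firms price at marginal cost: P = 43, giving Q = 12.
Monopoly sets MR = MC: 67 − 4Q = 43 ⇒ Q = 6, P = 67 − 2·6 = 55.
DWL is the triangle between Q = 6 and Q = 12: ½·(12 − 6)·(55 − 43) = 36.

DWL = 36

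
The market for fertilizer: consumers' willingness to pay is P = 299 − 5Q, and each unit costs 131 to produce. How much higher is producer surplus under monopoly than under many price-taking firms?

Under competition P = MC = 131, so Q = (299 − 131)/5 = 33.6.
PS = (131 − 131)·33.6 = 0.
The monopolist equates marginal revenue to marginal cost: 299 − 10Q = 131, so Q = 16.8. From demand, P = 215.
PS = (215 − 131)·16.8 = 1411.2.
Change in producer surplus: 1411.2 − 0 = 1411.2.

Producer surplus rises by 1411.2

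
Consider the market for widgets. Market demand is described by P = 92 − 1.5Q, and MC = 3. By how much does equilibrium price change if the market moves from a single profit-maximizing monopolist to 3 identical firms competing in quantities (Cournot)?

P falls by 22.25

Monopoly sets MR = MC: 92 − 3Q = 3 ⇒ Q = 89/3, P = 92 − 1.5·89/3 = 47.5.
Cournot with 3 identical firms: the symmetric best-response condition is 92 − 6q = 3. Each firm produces q = 89/6, total output Q = 44.5, price P = 25.25.
Change in equilibrium price: 25.25 − 47.5 = −22.25.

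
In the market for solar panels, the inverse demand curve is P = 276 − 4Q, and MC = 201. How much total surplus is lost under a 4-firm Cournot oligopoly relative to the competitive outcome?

Competitive firms price at marginal cost: P = 201, giving Q = 18.75.
In a 4-firm Cournot equilibrium, symmetry and the first-order condition give q = (276 − 201)/(20) = 3.75. So Q = 15 and P = 216.
DWL is the triangle between Q = 15 and Q = 18.75: ½·(18.75 − 15)·(216 − 201) = 28.125.

DWL = 28.125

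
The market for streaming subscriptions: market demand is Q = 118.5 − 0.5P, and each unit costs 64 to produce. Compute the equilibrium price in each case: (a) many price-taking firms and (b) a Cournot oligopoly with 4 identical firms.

Competition: P = 64; Cournot: P = 98.6

Inverting demand: P = 237 − 2Q.
Under competition P = MC = 64, so Q = (237 − 64)/2 = 86.5.
With 4 symmetric Cournot firms, each firm's FOC gives 237 − 10q = 64, so q = 17.3, Q = 4·17.3 = 69.2, and P = 98.6.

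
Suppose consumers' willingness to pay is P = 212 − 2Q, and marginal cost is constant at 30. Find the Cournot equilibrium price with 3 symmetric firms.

In a 3-firm Cournot equilibrium, symmetry and the first-order condition give q = (212 − 30)/(8) = 22.75. So Q = 68.25 and P = 75.5.

P = 75.5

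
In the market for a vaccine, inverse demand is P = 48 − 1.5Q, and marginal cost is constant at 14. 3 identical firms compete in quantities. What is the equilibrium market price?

P = 22.5

In a 3-firm Cournot equilibrium, symmetry and the first-order condition give q = (48 − 14)/(6) = 17/3. So Q = 17 and P = 22.5.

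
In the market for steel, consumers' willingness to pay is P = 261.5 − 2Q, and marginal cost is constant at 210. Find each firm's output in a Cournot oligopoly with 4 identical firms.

q_i = 5.15

Cournot with 4 identical firms: the symmetric best-response condition is 261.5 − 10q = 210. Each firm produces q = 5.15, total output Q = 20.6, price P = 220.3.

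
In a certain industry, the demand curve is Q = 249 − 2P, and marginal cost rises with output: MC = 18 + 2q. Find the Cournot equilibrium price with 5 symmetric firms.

P = 71.25

Inverting demand: P = 124.5 − 0.5Q.
With 5 symmetric Cournot firms, each firm's FOC gives 124.5 − 3q = 18 + 2q, so q = 21.3, Q = 5·21.3 = 106.5, and P = 71.25.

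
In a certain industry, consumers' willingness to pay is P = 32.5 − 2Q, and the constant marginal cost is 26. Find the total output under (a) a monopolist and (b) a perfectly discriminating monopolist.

Monopoly sets MR = MC: 32.5 − 4Q = 26 ⇒ Q = 1.625, P = 32.5 − 2·1.625 = 29.25.
With perfect price discrimination, output is the efficient level Q = 3.25 (where demand meets MC), but every buyer pays their willingness to pay: CS = 0 and PS = total surplus.

Monopoly: Q = 1.625; Perfect PD: Q = 3.25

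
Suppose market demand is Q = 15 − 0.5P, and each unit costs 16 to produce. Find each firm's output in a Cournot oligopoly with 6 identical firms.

Inverting demand: P = 30 − 2Q.
In a 6-firm Cournot equilibrium, symmetry and the first-order condition give q = (30 − 16)/(14) = 1. So Q = 6 and P = 18.

q_i = 1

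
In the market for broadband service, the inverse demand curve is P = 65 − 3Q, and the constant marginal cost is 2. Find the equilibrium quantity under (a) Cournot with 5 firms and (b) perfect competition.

Cournot: Q = 17.5; Competition: Q = 21

With 5 symmetric Cournot firms, each firm's FOC gives 65 − 18q = 2, so q = 3.5, Q = 5·3.5 = 17.5, and P = 12.5.
Competitive firms price at marginal cost: P = 2, giving Q = 21.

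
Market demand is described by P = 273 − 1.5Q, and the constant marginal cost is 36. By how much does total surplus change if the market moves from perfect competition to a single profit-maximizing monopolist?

Competitive firms price at marginal cost: P = 36, giving Q = 158.
CS = ½·(273 − 36)·158 = 18723; PS = (36 − 36)·158 = 0; TS = 18723.
The monopolist equates marginal revenue to marginal cost: 273 − 3Q = 36, so Q = 79. From demand, P = 154.5.
CS = ½·(273 − 154.5)·79 = 4680.75; PS = (154.5 − 36)·79 = 9361.5; TS = 14042.25.
Change in total surplus: 14042.25 − 18723 = −4680.75.

TS falls by 4680.75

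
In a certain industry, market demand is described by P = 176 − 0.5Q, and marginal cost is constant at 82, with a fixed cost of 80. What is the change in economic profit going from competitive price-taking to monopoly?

Competitive firms price at marginal cost: P = 82, giving Q = 188.
Profit = (82 − 82)·188 − 80 = −80.
The monopolist equates marginal revenue to marginal cost: 176 − Q = 82, so Q = 94. From demand, P = 129.
Profit = (129 − 82)·94 − 80 = 4338.
Change in economic profit: 4338 − −80 = 4418.

Economic profit rises by 4418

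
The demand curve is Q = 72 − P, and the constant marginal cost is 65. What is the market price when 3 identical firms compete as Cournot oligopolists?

Inverting demand: P = 72 − Q.
In a 3-firm Cournot equilibrium, symmetry and the first-order condition give q = (72 − 65)/(4) = 1.75. So Q = 5.25 and P = 66.75.

P = 66.75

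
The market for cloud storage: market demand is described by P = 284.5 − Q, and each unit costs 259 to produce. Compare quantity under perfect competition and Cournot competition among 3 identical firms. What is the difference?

Quantity falls by 6.375

Under competition P = MC = 259, so Q = (284.5 − 259)/1 = 25.5.
With 3 symmetric Cournot firms, each firm's FOC gives 284.5 − 4q = 259, so q = 6.375, Q = 3·6.375 = 19.125, and P = 265.375.
Change in quantity: 19.125 − 25.5 = −6.375.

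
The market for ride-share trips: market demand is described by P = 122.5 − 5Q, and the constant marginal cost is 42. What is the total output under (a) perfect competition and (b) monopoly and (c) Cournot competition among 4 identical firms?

Perfect competition: P = MC = 42, so 122.5 − 5Q = 42 and Q = 16.1.
A monopolist chooses Q where MR = MC. MR = 122.5 − 10Q; setting this equal to 42 gives Q = 8.05 and P = 82.25.
With 4 symmetric Cournot firms, each firm's FOC gives 122.5 − 25q = 42, so q = 3.22, Q = 4·3.22 = 12.88, and P = 58.1.

Competition: Q = 16.1; Monopoly: Q = 8.05; Cournot: Q = 12.88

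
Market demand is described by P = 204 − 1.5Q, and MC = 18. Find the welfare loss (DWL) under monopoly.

DWL = 2883

Competitive firms price at marginal cost: P = 18, giving Q = 124.
A monopolist chooses Q where MR = MC. MR = 204 − 3Q; setting this equal to 18 gives Q = 62 and P = 111.
DWL is the triangle between Q = 62 and Q = 124: ½·(124 − 62)·(111 − 18) = 2883.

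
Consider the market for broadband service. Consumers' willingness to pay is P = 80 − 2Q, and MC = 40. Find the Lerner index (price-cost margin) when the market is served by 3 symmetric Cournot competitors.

In a 3-firm Cournot equilibrium, symmetry and the first-order condition give q = (80 − 40)/(8) = 5. So Q = 15 and P = 50.
Lerner index = (P − MC)/P = (50 − 40)/50 = 0.2.

Lerner index = 0.2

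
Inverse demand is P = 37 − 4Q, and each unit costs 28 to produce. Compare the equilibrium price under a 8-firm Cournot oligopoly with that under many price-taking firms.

In a 8-firm Cournot equilibrium, symmetry and the first-order condition give q = (37 − 28)/(36) = 0.25. So Q = 2 and P = 29.
Under competition P = MC = 28, so Q = (37 − 28)/4 = 2.25.

Cournot: P = 29; Competition: P = 28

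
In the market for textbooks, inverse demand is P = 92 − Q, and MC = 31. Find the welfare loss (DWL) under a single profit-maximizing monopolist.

Competitive firms price at marginal cost: P = 31, giving Q = 61.
A monopolist chooses Q where MR = MC. MR = 92 − 2Q; setting this equal to 31 gives Q = 30.5 and P = 61.5.
DWL is the triangle between Q = 30.5 and Q = 61: ½·(61 − 30.5)·(61.5 − 31) = 465.125.

DWL = 465.125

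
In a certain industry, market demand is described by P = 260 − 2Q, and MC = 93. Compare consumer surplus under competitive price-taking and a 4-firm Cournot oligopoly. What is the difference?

CS falls by 2510.01

Under competition P = MC = 93, so Q = (260 − 93)/2 = 83.5.
CS = ½·(260 − 93)·83.5 = 6972.25.
Cournot with 4 identical firms: the symmetric best-response condition is 260 − 10q = 93. Each firm produces q = 16.7, total output Q = 66.8, price P = 126.4.
CS = ½·(260 − 126.4)·66.8 = 4462.24.
Change in consumer surplus: 4462.24 − 6972.25 = −2510.01.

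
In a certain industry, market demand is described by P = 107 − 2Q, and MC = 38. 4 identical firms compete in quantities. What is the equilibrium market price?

Cournot with 4 identical firms: the symmetric best-response condition is 107 − 10q = 38. Each firm produces q = 6.9, total output Q = 27.6, price P = 51.8.

P = 51.8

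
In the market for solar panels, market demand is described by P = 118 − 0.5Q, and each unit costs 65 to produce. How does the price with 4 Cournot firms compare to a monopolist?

With 4 symmetric Cournot firms, each firm's FOC gives 118 − 2.5q = 65, so q = 21.2, Q = 4·21.2 = 84.8, and P = 75.6.
The monopolist equates marginal revenue to marginal cost: 118 − Q = 65, so Q = 53. From demand, P = 91.5.

Cournot: P = 75.6; Monopoly: P = 91.5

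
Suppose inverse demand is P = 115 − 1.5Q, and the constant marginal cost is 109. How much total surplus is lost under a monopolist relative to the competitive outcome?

Under competition P = MC = 109, so Q = (115 − 109)/1.5 = 4.
The monopolist equates marginal revenue to marginal cost: 115 − 3Q = 109, so Q = 2. From demand, P = 112.
DWL is the triangle between Q = 2 and Q = 4: ½·(4 − 2)·(112 − 109) = 3.

DWL = 3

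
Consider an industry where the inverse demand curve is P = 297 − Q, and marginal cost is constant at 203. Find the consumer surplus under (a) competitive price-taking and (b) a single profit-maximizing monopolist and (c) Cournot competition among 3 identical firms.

Under competition P = MC = 203, so Q = (297 − 203)/1 = 94.
CS = ½·(297 − 203)·94 = 4418.
Monopoly sets MR = MC: 297 − 2Q = 203 ⇒ Q = 47, P = 297 − 47 = 250.
CS = ½·(297 − 250)·47 = 1104.5.
In a 3-firm Cournot equilibrium, symmetry and the first-order condition give q = (297 − 203)/(4) = 23.5. So Q = 70.5 and P = 226.5.
CS = ½·(297 − 226.5)·70.5 = 2485.125.

Competition: CS = 4418; Monopoly: CS = 1104.5; Cournot: CS = 2485.125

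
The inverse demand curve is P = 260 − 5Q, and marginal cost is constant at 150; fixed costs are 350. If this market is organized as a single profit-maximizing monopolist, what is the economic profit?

Monopoly sets MR = MC: 260 − 10Q = 150 ⇒ Q = 11, P = 260 − 5·11 = 205.
Profit = (205 − 150)·11 − 350 = 255.

Profit = 255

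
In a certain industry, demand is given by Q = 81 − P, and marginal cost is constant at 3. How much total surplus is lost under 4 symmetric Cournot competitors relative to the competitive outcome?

DWL = 121.68

Inverting demand: P = 81 − Q.
Perfect competition: P = MC = 3, so 81 − Q = 3 and Q = 78.
With 4 symmetric Cournot firms, each firm's FOC gives 81 − 5q = 3, so q = 15.6, Q = 4·15.6 = 62.4, and P = 18.6.
DWL is the triangle between Q = 62.4 and Q = 78: ½·(78 − 62.4)·(18.6 − 3) = 121.68.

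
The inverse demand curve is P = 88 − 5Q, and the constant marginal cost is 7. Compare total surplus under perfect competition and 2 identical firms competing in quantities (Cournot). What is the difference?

Under competition P = MC = 7, so Q = (88 − 7)/5 = 16.2.
CS = ½·(88 − 7)·16.2 = 656.1; PS = (7 − 7)·16.2 = 0; TS = 656.1.
Cournot with 2 identical firms: the symmetric best-response condition is 88 − 15q = 7. Each firm produces q = 5.4, total output Q = 10.8, price P = 34.
CS = ½·(88 − 34)·10.8 = 291.6; PS = (34 − 7)·10.8 = 291.6; TS = 583.2.
Change in total surplus: 583.2 − 656.1 = −72.9.

TS falls by 72.9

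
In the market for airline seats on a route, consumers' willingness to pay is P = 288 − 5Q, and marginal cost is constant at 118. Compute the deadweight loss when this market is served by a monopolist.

Competitive firms price at marginal cost: P = 118, giving Q = 34.
Monopoly sets MR = MC: 288 − 10Q = 118 ⇒ Q = 17, P = 288 − 5·17 = 203.
DWL is the triangle between Q = 17 and Q = 34: ½·(34 − 17)·(203 − 118) = 722.5.

DWL = 722.5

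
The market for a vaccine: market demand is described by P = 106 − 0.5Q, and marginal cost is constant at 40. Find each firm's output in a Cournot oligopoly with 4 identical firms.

Cournot with 4 identical firms: the symmetric best-response condition is 106 − 2.5q = 40. Each firm produces q = 26.4, total output Q = 105.6, price P = 53.2.

q_i = 26.4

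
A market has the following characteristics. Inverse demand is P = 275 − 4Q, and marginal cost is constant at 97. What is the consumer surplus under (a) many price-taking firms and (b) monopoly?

Under competition P = MC = 97, so Q = (275 − 97)/4 = 44.5.
CS = ½·(275 − 97)·44.5 = 3960.5.
Monopoly sets MR = MC: 275 − 8Q = 97 ⇒ Q = 22.25, P = 275 − 4·22.25 = 186.
CS = ½·(275 − 186)·22.25 = 990.125.

Competition: CS = 3960.5; Monopoly: CS = 990.125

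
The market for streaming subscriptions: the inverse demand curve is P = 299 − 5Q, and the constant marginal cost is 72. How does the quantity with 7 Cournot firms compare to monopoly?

Cournot: Q = 39.725; Monopoly: Q = 22.7

In a 7-firm Cournot equilibrium, symmetry and the first-order condition give q = (299 − 72)/(40) = 5.675. So Q = 39.725 and P = 100.375.
The monopolist equates marginal revenue to marginal cost: 299 − 10Q = 72, so Q = 22.7. From demand, P = 185.5.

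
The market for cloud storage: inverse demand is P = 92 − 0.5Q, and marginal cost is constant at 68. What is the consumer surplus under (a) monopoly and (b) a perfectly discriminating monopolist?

Monopoly: CS = 144; Perfect PD: CS = 0

A monopolist chooses Q where MR = MC. MR = 92 − Q; setting this equal to 68 gives Q = 24 and P = 80.
CS = ½·(92 − 80)·24 = 144.
Under first-degree price discrimination the firm charges each unit its demand price and produces up to where P = MC, i.e. Q = 48. Consumer surplus is zero; producer surplus equals total surplus.
CS = 0.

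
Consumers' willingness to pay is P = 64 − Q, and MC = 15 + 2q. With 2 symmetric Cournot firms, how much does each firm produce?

q_i = 9.8

Cournot with 2 identical firms: the symmetric best-response condition is 64 − 3q = 15 + 2q. Each firm produces q = 9.8, total output Q = 19.6, price P = 44.4.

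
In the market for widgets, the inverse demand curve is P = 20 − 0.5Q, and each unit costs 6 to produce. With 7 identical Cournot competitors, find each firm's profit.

In a 7-firm Cournot equilibrium, symmetry and the first-order condition give q = (20 − 6)/(4) = 3.5. So Q = 24.5 and P = 7.75.
Each firm's profit = (7.75 − 6)·3.5 = 6.125.

π_i = 6.125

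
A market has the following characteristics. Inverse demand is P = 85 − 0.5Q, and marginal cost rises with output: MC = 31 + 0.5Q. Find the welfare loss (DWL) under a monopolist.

Under competition P = MC: 85 − 0.5Q = 31 + 0.5Q ⇒ Q = 54, P = 58.
The monopolist equates marginal revenue to marginal cost: 85 − Q = 31 + 0.5Q, so Q = 36. From demand, P = 67.
CS = ½·(85 − 58)·54 = 729; PS = (58·54 − 31·54 − ½·0.5·54²) = 729; TS = 1458.
CS = ½·(85 − 67)·36 = 324; PS = (67·36 − 31·36 − ½·0.5·36²) = 972; TS = 1296.
DWL = 1458 − 1296 = 162.

DWL = 162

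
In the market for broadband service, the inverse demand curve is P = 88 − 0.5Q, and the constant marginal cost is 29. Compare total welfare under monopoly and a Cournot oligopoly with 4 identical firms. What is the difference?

A monopolist chooses Q where MR = MC. MR = 88 − Q; setting this equal to 29 gives Q = 59 and P = 58.5.
CS = ½·(88 − 58.5)·59 = 870.25; PS = (58.5 − 29)·59 = 1740.5; TS = 2610.75.
In a 4-firm Cournot equilibrium, symmetry and the first-order condition give q = (88 − 29)/(2.5) = 23.6. So Q = 94.4 and P = 40.8.
CS = ½·(88 − 40.8)·94.4 = 2227.84; PS = (40.8 − 29)·94.4 = 1113.92; TS = 3341.76.
Change in total welfare: 3341.76 − 2610.75 = 731.01.

TS rises by 731.01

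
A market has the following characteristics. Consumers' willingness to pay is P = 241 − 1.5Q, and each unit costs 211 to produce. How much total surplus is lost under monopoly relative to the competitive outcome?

DWL = 75

Perfect competition: P = MC = 211, so 241 − 1.5Q = 211 and Q = 20.
Monopoly sets MR = MC: 241 − 3Q = 211 ⇒ Q = 10, P = 241 − 1.5·10 = 226.
DWL is the triangle between Q = 10 and Q = 20: ½·(20 − 10)·(226 − 211) = 75.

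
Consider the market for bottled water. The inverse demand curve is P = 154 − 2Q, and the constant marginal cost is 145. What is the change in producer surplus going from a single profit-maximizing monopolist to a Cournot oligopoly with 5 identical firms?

PS falls by 4.5

Monopoly sets MR = MC: 154 − 4Q = 145 ⇒ Q = 2.25, P = 154 − 2·2.25 = 149.5.
PS = (149.5 − 145)·2.25 = 10.125.
In a 5-firm Cournot equilibrium, symmetry and the first-order condition give q = (154 − 145)/(12) = 0.75. So Q = 3.75 and P = 146.5.
PS = (146.5 − 145)·3.75 = 5.625.
Change in producer surplus: 5.625 − 10.125 = −4.5.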